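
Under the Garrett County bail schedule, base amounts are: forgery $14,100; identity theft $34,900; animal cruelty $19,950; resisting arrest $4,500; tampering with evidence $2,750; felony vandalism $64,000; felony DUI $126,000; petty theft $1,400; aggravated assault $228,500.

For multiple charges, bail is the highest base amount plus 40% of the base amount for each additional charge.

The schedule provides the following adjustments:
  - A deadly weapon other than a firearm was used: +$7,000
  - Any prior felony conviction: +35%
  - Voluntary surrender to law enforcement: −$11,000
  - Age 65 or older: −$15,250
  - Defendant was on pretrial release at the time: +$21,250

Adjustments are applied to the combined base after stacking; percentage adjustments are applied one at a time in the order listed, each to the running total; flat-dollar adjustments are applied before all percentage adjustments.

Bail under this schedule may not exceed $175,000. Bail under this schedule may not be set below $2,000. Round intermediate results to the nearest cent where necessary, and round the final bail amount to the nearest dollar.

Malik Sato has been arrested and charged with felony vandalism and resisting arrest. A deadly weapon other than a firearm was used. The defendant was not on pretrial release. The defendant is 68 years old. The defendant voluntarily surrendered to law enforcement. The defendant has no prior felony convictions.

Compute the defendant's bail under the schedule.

Base amounts from the schedule: felony vandalism $64,000; resisting arrest $4,500.
Stacking rule: highest base plus 40% of each additional charge. Highest is felony vandalism at $64,000. Additional: $4,500 × 40% = $1,800. Combined base = $64,000 + $1,800 = $65,800.
A deadly weapon other than a firearm was used (+$7,000 flat): $65,800 + $7,000 = $72,800.
Voluntary surrender to law enforcement (−$11,000 flat): $72,800 − $11,000 = $61,800.
Age 65 or older (−$15,250 flat): $61,800 − $15,250 = $46,550.
$46,550 is within the $175,000 maximum.
$46,550 is at or above the $2,000 minimum.

$46,550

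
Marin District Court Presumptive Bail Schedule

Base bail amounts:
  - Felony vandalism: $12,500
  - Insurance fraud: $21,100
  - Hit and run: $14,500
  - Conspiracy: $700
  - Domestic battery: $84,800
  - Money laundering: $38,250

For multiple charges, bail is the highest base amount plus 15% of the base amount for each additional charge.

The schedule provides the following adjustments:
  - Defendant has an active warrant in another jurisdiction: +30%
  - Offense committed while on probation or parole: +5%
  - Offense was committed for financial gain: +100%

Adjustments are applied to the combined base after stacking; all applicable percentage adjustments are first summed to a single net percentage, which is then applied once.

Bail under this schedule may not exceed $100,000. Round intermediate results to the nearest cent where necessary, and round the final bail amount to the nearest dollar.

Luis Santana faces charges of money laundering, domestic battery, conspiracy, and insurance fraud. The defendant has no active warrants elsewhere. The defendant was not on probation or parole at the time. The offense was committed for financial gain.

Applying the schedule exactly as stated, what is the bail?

$100,000

Base amounts from the schedule: money laundering $38,250; domestic battery $84,800; conspiracy $700; insurance fraud $21,100.
Stacking rule: highest base plus 15% of each additional charge. Highest is domestic battery at $84,800. Additional: $38,250 × 15% = $5,737.50; $700 × 15% = $105; $21,100 × 15% = $3,165. Combined base = $84,800 + $9,007.50 = $93,807.50.
Offense was committed for financial gain (+100%): $93,807.50 × 2 = $187,615.
Result $187,615 exceeds the maximum of $100,000; bail is capped at $100,000.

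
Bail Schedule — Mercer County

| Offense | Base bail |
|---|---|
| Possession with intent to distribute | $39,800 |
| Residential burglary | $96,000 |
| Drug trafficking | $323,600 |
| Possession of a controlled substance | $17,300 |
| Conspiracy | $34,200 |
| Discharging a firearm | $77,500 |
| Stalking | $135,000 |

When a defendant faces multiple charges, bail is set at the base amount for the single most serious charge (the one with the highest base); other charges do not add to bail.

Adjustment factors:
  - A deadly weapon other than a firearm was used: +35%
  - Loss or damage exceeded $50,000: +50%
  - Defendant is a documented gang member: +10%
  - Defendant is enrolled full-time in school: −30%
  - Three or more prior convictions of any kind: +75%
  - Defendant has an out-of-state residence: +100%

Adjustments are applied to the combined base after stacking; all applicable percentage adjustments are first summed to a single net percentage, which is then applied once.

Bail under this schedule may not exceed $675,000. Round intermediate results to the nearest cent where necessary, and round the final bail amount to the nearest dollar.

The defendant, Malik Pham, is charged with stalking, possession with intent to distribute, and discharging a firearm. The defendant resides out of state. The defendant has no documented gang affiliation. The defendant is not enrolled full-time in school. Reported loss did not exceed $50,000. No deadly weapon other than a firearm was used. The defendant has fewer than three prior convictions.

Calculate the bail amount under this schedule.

$270,000

Base amounts from the schedule: stalking $135,000; possession with intent to distribute $39,800; discharging a firearm $77,500.
Stacking rule: use the highest base only. Highest is stalking at $135,000. Combined base = $135,000.
Defendant has an out-of-state residence (+100%): $135,000 × 2 = $270,000.
$270,000 is within the $675,000 maximum.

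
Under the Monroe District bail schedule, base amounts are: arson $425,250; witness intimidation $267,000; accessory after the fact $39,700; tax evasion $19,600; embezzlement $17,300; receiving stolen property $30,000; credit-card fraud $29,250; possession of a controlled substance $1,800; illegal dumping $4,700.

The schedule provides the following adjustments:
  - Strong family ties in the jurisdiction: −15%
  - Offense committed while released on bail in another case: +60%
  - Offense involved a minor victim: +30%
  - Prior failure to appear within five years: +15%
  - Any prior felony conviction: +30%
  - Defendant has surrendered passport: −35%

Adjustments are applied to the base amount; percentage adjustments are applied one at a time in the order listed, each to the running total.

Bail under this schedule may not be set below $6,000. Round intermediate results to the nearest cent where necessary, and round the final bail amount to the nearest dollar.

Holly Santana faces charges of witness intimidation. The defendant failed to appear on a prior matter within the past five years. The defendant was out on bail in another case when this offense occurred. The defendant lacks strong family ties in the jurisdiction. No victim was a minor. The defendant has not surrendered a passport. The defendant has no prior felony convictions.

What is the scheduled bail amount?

Base amounts from the schedule: witness intimidation $267,000.
Single charge. Combined base = $267,000.
Offense committed while released on bail in another case (+60%): $267,000 × 1.6 = $427,200.
Prior failure to appear within five years (+15%): $427,200 × 1.15 = $491,280.
$491,280 is at or above the $6,000 minimum.

$491,280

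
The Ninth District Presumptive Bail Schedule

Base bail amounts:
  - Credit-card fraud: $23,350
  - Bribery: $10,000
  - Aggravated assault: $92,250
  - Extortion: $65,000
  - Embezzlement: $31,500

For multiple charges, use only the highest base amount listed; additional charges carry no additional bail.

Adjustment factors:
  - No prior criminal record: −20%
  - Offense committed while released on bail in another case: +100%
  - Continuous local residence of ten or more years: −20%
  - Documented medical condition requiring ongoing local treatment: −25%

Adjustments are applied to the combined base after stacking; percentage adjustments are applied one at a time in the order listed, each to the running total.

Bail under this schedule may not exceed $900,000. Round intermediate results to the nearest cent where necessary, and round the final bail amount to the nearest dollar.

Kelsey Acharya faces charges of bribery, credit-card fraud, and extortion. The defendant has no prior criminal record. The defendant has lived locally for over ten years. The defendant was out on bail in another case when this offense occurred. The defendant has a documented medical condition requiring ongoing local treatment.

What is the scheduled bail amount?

$62,400

Base amounts from the schedule: bribery $10,000; credit-card fraud $23,350; extortion $65,000.
Stacking rule: use the highest base only. Highest is extortion at $65,000. Combined base = $65,000.
No prior criminal record (−20%): $65,000 × 0.8 = $52,000.
Offense committed while released on bail in another case (+100%): $52,000 × 2 = $104,000.
Continuous local residence of ten or more years (−20%): $104,000 × 0.8 = $83,200.
Documented medical condition requiring ongoing local treatment (−25%): $83,200 × 0.75 = $62,400.
$62,400 is within the $900,000 maximum.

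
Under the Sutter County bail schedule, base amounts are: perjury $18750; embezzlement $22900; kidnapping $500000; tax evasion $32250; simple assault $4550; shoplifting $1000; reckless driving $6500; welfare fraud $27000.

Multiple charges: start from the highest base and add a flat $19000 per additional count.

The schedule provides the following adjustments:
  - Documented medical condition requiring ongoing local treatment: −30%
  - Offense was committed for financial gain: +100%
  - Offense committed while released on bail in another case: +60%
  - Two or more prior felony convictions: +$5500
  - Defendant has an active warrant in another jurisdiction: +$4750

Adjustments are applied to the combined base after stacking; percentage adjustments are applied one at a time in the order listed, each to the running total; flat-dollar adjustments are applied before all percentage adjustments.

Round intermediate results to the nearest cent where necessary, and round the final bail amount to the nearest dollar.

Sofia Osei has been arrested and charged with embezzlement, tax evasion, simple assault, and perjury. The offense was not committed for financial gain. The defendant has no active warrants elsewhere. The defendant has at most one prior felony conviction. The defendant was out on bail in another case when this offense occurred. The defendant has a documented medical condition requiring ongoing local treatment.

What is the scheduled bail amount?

$99960

Base amounts from the schedule: embezzlement $22900; tax evasion $32250; simple assault $4550; perjury $18750.
Stacking rule: highest base plus $19000 per additional charge. Highest is tax evasion at $32250; 3 additional charges → +$57000. Combined base = $89250.
Documented medical condition requiring ongoing local treatment (−30%): $89250 × 0.7 = $62475.
Offense committed while released on bail in another case (+60%): $62475 × 1.6 = $99960.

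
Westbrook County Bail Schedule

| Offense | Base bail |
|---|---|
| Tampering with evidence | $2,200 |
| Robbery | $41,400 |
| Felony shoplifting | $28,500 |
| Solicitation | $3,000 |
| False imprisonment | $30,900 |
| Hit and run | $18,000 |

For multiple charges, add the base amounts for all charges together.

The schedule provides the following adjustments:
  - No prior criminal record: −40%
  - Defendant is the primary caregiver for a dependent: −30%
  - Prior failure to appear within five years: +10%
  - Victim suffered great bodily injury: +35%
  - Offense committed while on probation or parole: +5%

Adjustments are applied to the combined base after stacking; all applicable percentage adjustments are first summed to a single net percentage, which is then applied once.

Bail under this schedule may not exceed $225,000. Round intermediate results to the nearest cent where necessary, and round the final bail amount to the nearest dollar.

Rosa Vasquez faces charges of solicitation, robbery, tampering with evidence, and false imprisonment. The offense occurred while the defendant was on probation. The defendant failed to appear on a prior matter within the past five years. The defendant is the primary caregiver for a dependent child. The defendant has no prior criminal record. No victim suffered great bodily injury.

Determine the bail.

$34,875

Base amounts from the schedule: solicitation $3,000; robbery $41,400; tampering with evidence $2,200; false imprisonment $30,900.
Stacking rule: sum of all bases. $3,000 + $41,400 + $2,200 + $30,900 = $77,500.
Net percentage adjustment: −40% −30% +10% +5% = −55%. $77,500 × 0.45 = $34,875.
$34,875 is within the $225,000 maximum.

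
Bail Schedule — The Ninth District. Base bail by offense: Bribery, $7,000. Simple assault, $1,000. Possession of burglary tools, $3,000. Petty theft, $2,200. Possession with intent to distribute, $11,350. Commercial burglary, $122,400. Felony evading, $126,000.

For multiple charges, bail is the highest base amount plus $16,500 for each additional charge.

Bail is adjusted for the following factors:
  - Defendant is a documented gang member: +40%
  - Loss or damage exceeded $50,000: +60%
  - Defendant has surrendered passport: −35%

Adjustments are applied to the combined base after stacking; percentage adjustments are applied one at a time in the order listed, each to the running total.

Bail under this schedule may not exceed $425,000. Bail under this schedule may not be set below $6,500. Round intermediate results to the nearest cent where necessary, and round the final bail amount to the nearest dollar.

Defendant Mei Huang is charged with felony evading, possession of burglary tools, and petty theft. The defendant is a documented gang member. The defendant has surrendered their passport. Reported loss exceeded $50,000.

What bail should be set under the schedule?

$231,504

Base amounts from the schedule: felony evading $126,000; possession of burglary tools $3,000; petty theft $2,200.
Stacking rule: highest base plus $16,500 per additional charge. Highest is felony evading at $126,000; 2 additional charges → +$33,000. Combined base = $159,000.
Defendant is a documented gang member (+40%): $159,000 × 1.4 = $222,600.
Loss or damage exceeded $50,000 (+60%): $222,600 × 1.6 = $356,160.
Defendant has surrendered passport (−35%): $356,160 × 0.65 = $231,504.
$231,504 is within the $425,000 maximum.
$231,504 is at or above the $6,500 minimum.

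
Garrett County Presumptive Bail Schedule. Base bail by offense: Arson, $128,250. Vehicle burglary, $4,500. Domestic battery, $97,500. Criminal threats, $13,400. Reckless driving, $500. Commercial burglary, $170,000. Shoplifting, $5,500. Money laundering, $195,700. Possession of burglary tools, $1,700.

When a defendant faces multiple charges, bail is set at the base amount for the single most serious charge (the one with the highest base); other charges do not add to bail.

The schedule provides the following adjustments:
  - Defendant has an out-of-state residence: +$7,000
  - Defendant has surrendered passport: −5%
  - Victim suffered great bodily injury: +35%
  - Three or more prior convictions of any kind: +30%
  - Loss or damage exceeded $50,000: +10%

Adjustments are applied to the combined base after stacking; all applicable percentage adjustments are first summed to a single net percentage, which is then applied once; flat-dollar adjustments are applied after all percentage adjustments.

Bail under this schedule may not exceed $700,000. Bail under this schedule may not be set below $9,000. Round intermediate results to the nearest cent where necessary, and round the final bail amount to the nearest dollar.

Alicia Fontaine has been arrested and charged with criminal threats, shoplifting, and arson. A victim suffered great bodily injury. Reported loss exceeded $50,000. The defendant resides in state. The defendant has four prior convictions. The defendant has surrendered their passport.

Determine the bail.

Base amounts from the schedule: criminal threats $13,400; shoplifting $5,500; arson $128,250.
Stacking rule: use the highest base only. Highest is arson at $128,250. Combined base = $128,250.
Net percentage adjustment: −5% +35% +30% +10% = +70%. $128,250 × 1.7 = $218,025.
$218,025 is within the $700,000 maximum.
$218,025 is at or above the $9,000 minimum.

$218,025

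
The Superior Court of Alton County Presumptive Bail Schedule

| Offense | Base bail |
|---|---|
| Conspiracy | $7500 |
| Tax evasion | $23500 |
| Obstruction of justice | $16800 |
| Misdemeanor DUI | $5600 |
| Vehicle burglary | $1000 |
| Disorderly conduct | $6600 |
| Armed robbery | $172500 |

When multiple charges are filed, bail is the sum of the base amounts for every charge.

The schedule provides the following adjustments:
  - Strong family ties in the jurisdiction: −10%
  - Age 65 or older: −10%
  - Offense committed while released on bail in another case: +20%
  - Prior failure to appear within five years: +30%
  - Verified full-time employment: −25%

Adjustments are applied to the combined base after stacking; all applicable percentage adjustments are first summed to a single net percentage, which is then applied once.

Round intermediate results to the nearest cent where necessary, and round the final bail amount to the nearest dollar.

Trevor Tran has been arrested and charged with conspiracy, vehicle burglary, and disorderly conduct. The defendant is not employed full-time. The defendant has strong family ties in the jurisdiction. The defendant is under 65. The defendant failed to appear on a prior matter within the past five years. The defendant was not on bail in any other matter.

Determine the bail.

$18120

Base amounts from the schedule: conspiracy $7500; vehicle burglary $1000; disorderly conduct $6600.
Stacking rule: sum of all bases. $7500 + $1000 + $6600 = $15100.
Net percentage adjustment: −10% +30% = +20%. $15100 × 1.2 = $18120.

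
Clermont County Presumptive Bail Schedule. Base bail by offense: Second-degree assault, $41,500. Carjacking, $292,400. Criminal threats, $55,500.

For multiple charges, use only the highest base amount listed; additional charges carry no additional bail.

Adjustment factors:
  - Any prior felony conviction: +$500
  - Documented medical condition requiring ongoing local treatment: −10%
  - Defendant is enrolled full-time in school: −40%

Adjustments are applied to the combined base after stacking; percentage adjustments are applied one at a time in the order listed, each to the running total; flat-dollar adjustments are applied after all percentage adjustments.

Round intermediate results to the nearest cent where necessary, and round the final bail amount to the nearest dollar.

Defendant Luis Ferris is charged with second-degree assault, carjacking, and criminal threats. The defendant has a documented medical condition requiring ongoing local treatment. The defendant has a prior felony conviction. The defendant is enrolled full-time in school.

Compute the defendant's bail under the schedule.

Base amounts from the schedule: second-degree assault $41,500; carjacking $292,400; criminal threats $55,500.
Stacking rule: use the highest base only. Highest is carjacking at $292,400. Combined base = $292,400.
Documented medical condition requiring ongoing local treatment (−10%): $292,400 × 0.9 = $263,160.
Defendant is enrolled full-time in school (−40%): $263,160 × 0.6 = $157,896.
Any prior felony conviction (+$500 flat): $157,896 + $500 = $158,396.

$158,396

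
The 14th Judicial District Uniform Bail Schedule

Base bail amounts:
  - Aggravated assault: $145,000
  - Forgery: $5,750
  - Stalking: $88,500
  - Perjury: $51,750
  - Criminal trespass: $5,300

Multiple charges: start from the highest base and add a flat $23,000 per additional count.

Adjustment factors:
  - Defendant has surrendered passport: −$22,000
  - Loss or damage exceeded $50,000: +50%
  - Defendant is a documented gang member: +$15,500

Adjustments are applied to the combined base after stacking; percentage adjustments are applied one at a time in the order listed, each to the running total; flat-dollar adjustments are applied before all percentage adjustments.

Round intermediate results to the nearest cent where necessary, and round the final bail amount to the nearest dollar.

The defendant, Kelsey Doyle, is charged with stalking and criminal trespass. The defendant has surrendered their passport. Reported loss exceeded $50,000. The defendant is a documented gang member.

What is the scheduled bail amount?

Base amounts from the schedule: stalking $88,500; criminal trespass $5,300.
Stacking rule: highest base plus $23,000 per additional charge. Highest is stalking at $88,500; 1 additional charge → +$23,000. Combined base = $111,500.
Defendant has surrendered passport (−$22,000 flat): $111,500 − $22,000 = $89,500.
Defendant is a documented gang member (+$15,500 flat): $89,500 + $15,500 = $105,000.
Loss or damage exceeded $50,000 (+50%): $105,000 × 1.5 = $157,500.

$157,500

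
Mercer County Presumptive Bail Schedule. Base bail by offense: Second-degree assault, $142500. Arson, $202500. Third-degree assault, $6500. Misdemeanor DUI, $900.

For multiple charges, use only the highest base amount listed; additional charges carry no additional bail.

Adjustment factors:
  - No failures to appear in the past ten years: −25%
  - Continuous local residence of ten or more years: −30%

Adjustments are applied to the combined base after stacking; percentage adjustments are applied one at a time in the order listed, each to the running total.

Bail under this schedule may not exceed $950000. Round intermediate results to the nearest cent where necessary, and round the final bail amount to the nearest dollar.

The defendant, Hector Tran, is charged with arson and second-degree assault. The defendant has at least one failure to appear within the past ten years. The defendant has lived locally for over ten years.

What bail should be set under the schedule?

Base amounts from the schedule: arson $202500; second-degree assault $142500.
Stacking rule: use the highest base only. Highest is arson at $202500. Combined base = $202500.
Continuous local residence of ten or more years (−30%): $202500 × 0.7 = $141750.
$141750 is within the $950000 maximum.

$141750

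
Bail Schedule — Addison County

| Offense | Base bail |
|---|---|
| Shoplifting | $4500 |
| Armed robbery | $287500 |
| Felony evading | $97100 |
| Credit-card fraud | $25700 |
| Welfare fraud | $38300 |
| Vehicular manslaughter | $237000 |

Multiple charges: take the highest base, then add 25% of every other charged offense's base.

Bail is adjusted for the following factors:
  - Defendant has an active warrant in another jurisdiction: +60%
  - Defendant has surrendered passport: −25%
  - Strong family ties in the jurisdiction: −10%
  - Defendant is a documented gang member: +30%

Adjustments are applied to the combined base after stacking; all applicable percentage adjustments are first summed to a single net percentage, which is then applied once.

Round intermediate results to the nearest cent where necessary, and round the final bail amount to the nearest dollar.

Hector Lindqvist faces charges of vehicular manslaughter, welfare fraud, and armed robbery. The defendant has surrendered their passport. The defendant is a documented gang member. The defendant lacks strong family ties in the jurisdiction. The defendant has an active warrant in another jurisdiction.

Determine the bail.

$587936

Base amounts from the schedule: vehicular manslaughter $237000; welfare fraud $38300; armed robbery $287500.
Stacking rule: highest base plus 25% of each additional charge. Highest is armed robbery at $287500. Additional: $237000 × 25% = $59250; $38300 × 25% = $9575. Combined base = $287500 + $68825 = $356325.
Net percentage adjustment: +60% −25% +30% = +65%. $356325 × 1.65 = $587936.25.
Rounded to the nearest dollar: $587936.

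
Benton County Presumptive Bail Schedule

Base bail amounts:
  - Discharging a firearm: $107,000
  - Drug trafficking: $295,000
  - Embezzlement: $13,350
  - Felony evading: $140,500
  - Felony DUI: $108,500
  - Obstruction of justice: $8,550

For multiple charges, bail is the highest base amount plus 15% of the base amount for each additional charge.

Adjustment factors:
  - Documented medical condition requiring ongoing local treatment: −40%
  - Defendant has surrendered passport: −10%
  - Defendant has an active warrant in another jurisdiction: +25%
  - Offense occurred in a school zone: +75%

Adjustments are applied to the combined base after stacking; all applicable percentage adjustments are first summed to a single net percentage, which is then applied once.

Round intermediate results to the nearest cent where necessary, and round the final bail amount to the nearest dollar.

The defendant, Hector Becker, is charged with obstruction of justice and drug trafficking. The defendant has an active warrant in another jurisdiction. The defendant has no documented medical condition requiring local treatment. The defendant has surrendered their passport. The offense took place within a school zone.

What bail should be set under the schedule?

Base amounts from the schedule: obstruction of justice $8,550; drug trafficking $295,000.
Stacking rule: highest base plus 15% of each additional charge. Highest is drug trafficking at $295,000. Additional: $8,550 × 15% = $1,282.50. Combined base = $295,000 + $1,282.50 = $296,282.50.
Net percentage adjustment: −10% +25% +75% = +90%. $296,282.50 × 1.9 = $562,936.75.
Rounded to the nearest dollar: $562,937.

$562,937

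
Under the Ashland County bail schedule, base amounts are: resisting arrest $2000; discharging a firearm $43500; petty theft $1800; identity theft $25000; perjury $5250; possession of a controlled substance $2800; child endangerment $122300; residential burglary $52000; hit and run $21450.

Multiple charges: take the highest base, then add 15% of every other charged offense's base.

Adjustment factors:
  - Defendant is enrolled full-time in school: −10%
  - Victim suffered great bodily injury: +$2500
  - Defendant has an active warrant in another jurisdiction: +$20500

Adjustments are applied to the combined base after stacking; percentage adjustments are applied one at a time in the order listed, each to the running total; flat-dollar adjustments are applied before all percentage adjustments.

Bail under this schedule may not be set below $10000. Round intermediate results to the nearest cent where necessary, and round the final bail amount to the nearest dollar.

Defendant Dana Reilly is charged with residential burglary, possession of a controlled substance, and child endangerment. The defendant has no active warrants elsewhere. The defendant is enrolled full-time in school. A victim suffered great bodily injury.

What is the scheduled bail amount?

$119718

Base amounts from the schedule: residential burglary $52000; possession of a controlled substance $2800; child endangerment $122300.
Stacking rule: highest base plus 15% of each additional charge. Highest is child endangerment at $122300. Additional: $52000 × 15% = $7800; $2800 × 15% = $420. Combined base = $122300 + $8220 = $130520.
Victim suffered great bodily injury (+$2500 flat): $130520 + $2500 = $133020.
Defendant is enrolled full-time in school (−10%): $133020 × 0.9 = $119718.
$119718 is at or above the $10000 minimum.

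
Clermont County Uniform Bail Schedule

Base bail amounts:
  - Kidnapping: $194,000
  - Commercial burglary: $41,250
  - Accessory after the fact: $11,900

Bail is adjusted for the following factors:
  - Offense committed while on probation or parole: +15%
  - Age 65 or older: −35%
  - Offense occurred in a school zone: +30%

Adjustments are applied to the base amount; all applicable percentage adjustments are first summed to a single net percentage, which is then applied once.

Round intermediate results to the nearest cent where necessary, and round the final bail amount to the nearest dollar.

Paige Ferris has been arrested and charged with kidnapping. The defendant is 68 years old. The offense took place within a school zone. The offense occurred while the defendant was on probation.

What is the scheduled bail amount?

Base amounts from the schedule: kidnapping $194,000.
Single charge. Combined base = $194,000.
Net percentage adjustment: +15% −35% +30% = +10%. $194,000 × 1.1 = $213,400.

$213,400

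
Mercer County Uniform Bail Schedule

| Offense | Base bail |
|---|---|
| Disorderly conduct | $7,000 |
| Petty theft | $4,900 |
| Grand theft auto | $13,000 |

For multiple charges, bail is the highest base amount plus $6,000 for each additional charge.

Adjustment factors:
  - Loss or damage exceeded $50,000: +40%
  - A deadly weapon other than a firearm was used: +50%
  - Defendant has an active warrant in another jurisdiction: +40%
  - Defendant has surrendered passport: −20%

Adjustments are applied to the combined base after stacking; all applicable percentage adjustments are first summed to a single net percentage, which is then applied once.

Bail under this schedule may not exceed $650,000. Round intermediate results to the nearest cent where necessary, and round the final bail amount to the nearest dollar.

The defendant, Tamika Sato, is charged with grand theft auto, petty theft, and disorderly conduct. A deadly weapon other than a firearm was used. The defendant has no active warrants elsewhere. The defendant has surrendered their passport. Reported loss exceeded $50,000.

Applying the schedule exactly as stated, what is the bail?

Base amounts from the schedule: grand theft auto $13,000; petty theft $4,900; disorderly conduct $7,000.
Stacking rule: highest base plus $6,000 per additional charge. Highest is grand theft auto at $13,000; 2 additional charges → +$12,000. Combined base = $25,000.
Net percentage adjustment: +40% +50% −20% = +70%. $25,000 × 1.7 = $42,500.
$42,500 is within the $650,000 maximum.

$42,500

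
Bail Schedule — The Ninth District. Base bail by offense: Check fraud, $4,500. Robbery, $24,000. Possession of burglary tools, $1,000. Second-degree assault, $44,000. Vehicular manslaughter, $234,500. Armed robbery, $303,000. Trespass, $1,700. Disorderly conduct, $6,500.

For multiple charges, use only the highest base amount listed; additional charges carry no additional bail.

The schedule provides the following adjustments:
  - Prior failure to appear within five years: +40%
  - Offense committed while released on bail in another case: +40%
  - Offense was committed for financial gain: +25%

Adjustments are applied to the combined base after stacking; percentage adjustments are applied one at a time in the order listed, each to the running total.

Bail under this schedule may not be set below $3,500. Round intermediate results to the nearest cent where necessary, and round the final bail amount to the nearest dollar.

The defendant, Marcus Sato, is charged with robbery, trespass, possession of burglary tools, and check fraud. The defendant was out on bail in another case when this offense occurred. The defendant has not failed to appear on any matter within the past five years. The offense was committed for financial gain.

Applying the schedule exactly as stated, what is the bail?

$42,000

Base amounts from the schedule: robbery $24,000; trespass $1,700; possession of burglary tools $1,000; check fraud $4,500.
Stacking rule: use the highest base only. Highest is robbery at $24,000. Combined base = $24,000.
Offense committed while released on bail in another case (+40%): $24,000 × 1.4 = $33,600.
Offense was committed for financial gain (+25%): $33,600 × 1.25 = $42,000.
$42,000 is at or above the $3,500 minimum.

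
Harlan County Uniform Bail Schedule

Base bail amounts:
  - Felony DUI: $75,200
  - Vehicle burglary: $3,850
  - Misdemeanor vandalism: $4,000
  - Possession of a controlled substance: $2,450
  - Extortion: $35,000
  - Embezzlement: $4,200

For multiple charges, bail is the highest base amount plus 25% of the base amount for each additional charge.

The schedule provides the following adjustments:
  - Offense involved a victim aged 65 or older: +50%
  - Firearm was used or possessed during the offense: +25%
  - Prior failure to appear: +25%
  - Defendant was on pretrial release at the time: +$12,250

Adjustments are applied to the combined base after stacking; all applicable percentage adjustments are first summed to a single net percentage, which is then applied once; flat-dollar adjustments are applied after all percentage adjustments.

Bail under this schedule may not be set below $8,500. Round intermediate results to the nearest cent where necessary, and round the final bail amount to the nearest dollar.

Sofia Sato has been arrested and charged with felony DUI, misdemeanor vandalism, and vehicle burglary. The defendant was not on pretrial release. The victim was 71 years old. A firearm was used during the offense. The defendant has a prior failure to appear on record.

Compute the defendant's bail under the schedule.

Base amounts from the schedule: felony DUI $75,200; misdemeanor vandalism $4,000; vehicle burglary $3,850.
Stacking rule: highest base plus 25% of each additional charge. Highest is felony DUI at $75,200. Additional: $4,000 × 25% = $1,000; $3,850 × 25% = $962.50. Combined base = $75,200 + $1,962.50 = $77,162.50.
Net percentage adjustment: +50% +25% +25% = +100%. $77,162.50 × 2 = $154,325.
$154,325 is at or above the $8,500 minimum.

$154,325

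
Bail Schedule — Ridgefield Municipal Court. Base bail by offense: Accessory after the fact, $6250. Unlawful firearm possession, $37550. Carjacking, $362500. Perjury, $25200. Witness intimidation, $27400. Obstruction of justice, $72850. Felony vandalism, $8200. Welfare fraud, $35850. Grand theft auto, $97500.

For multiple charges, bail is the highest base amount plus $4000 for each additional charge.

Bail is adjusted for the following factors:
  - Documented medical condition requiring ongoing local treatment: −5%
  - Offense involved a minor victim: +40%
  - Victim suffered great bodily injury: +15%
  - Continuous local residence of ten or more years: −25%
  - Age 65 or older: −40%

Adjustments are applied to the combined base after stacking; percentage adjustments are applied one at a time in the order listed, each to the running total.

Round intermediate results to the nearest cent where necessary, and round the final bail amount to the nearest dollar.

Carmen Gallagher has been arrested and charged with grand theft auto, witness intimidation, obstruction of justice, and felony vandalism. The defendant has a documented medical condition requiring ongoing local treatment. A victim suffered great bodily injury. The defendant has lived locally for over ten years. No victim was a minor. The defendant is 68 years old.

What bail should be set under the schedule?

$53833

Base amounts from the schedule: grand theft auto $97500; witness intimidation $27400; obstruction of justice $72850; felony vandalism $8200.
Stacking rule: highest base plus $4000 per additional charge. Highest is grand theft auto at $97500; 3 additional charges → +$12000. Combined base = $109500.
Documented medical condition requiring ongoing local treatment (−5%): $109500 × 0.95 = $104025.
Victim suffered great bodily injury (+15%): $104025 × 1.15 = $119628.75.
Continuous local residence of ten or more years (−25%): $119628.75 × 0.75 = $89721.56.
Age 65 or older (−40%): $89721.56 × 0.6 = $53832.94.
Rounded to the nearest dollar: $53833.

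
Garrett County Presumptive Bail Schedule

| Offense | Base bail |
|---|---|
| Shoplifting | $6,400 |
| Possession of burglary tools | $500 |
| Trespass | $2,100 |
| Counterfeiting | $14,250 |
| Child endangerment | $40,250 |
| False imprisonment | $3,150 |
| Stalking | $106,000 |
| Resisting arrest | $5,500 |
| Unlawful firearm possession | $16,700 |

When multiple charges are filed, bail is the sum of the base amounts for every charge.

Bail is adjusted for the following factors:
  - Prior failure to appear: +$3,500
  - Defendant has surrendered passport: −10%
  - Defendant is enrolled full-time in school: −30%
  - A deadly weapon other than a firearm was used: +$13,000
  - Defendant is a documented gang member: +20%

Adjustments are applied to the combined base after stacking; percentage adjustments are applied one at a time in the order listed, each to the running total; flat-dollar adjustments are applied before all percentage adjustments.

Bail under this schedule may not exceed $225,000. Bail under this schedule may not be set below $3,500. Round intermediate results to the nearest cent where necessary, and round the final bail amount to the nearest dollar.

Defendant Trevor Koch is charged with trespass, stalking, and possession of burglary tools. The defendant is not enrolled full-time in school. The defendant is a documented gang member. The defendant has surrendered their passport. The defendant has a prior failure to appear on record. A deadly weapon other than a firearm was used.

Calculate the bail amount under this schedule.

Base amounts from the schedule: trespass $2,100; stalking $106,000; possession of burglary tools $500.
Stacking rule: sum of all bases. $2,100 + $106,000 + $500 = $108,600.
Prior failure to appear (+$3,500 flat): $108,600 + $3,500 = $112,100.
A deadly weapon other than a firearm was used (+$13,000 flat): $112,100 + $13,000 = $125,100.
Defendant has surrendered passport (−10%): $125,100 × 0.9 = $112,590.
Defendant is a documented gang member (+20%): $112,590 × 1.2 = $135,108.
$135,108 is within the $225,000 maximum.
$135,108 is at or above the $3,500 minimum.

$135,108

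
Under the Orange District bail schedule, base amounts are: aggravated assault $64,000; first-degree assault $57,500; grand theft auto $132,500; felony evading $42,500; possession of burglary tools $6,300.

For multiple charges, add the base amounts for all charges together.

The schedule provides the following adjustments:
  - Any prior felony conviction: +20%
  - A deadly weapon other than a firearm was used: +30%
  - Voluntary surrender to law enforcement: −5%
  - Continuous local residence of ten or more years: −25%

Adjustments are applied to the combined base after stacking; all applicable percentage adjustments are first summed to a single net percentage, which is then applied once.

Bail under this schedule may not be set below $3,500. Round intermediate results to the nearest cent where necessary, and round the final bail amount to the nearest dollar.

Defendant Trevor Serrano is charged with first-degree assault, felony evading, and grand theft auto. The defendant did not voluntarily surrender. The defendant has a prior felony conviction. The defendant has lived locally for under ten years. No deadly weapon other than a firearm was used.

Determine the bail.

$279,000

Base amounts from the schedule: first-degree assault $57,500; felony evading $42,500; grand theft auto $132,500.
Stacking rule: sum of all bases. $57,500 + $42,500 + $132,500 = $232,500.
Any prior felony conviction (+20%): $232,500 × 1.2 = $279,000.
$279,000 is at or above the $3,500 minimum.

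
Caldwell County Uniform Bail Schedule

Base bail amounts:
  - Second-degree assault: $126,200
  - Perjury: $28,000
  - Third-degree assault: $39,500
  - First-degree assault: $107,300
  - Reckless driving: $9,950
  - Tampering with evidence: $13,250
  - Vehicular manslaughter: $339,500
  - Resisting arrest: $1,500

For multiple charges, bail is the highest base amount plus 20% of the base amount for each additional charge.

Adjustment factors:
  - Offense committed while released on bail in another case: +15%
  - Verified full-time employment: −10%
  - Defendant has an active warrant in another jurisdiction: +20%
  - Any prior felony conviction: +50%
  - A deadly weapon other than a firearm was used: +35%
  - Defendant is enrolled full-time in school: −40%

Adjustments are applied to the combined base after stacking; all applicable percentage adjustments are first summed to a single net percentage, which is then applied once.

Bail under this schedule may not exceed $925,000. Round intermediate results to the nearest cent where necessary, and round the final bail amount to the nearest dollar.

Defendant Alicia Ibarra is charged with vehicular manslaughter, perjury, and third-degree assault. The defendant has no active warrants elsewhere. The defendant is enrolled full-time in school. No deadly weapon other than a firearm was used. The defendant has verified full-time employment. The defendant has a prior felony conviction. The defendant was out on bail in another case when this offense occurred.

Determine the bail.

$405,950

Base amounts from the schedule: vehicular manslaughter $339,500; perjury $28,000; third-degree assault $39,500.
Stacking rule: highest base plus 20% of each additional charge. Highest is vehicular manslaughter at $339,500. Additional: $28,000 × 20% = $5,600; $39,500 × 20% = $7,900. Combined base = $339,500 + $13,500 = $353,000.
Net percentage adjustment: +15% −10% +50% −40% = +15%. $353,000 × 1.15 = $405,950.
$405,950 is within the $925,000 maximum.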